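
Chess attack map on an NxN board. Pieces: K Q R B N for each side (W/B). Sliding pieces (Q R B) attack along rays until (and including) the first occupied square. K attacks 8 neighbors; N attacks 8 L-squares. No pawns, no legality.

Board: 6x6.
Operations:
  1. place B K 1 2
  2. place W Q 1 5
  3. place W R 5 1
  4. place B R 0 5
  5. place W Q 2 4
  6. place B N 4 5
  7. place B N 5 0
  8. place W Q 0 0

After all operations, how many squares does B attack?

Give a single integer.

Answer: 16

Derivation:
Op 1: place BK@(1,2)
Op 2: place WQ@(1,5)
Op 3: place WR@(5,1)
Op 4: place BR@(0,5)
Op 5: place WQ@(2,4)
Op 6: place BN@(4,5)
Op 7: place BN@(5,0)
Op 8: place WQ@(0,0)
Per-piece attacks for B:
  BR@(0,5): attacks (0,4) (0,3) (0,2) (0,1) (0,0) (1,5) [ray(0,-1) blocked at (0,0); ray(1,0) blocked at (1,5)]
  BK@(1,2): attacks (1,3) (1,1) (2,2) (0,2) (2,3) (2,1) (0,3) (0,1)
  BN@(4,5): attacks (5,3) (3,3) (2,4)
  BN@(5,0): attacks (4,2) (3,1)
Union (16 distinct): (0,0) (0,1) (0,2) (0,3) (0,4) (1,1) (1,3) (1,5) (2,1) (2,2) (2,3) (2,4) (3,1) (3,3) (4,2) (5,3)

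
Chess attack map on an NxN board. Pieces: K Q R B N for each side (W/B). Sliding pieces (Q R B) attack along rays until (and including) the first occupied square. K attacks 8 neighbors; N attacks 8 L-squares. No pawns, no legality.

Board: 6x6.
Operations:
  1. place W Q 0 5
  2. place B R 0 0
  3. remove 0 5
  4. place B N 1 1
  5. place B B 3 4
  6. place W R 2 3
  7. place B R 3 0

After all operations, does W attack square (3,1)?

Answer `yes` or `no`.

Op 1: place WQ@(0,5)
Op 2: place BR@(0,0)
Op 3: remove (0,5)
Op 4: place BN@(1,1)
Op 5: place BB@(3,4)
Op 6: place WR@(2,3)
Op 7: place BR@(3,0)
Per-piece attacks for W:
  WR@(2,3): attacks (2,4) (2,5) (2,2) (2,1) (2,0) (3,3) (4,3) (5,3) (1,3) (0,3)
W attacks (3,1): no

Answer: no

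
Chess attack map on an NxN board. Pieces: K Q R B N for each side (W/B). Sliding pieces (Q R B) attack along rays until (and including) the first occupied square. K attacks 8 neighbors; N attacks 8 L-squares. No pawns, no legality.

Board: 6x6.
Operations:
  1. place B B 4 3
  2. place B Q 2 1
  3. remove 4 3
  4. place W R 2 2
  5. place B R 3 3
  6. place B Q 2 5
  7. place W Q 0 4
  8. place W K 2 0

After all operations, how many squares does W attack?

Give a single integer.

Op 1: place BB@(4,3)
Op 2: place BQ@(2,1)
Op 3: remove (4,3)
Op 4: place WR@(2,2)
Op 5: place BR@(3,3)
Op 6: place BQ@(2,5)
Op 7: place WQ@(0,4)
Op 8: place WK@(2,0)
Per-piece attacks for W:
  WQ@(0,4): attacks (0,5) (0,3) (0,2) (0,1) (0,0) (1,4) (2,4) (3,4) (4,4) (5,4) (1,5) (1,3) (2,2) [ray(1,-1) blocked at (2,2)]
  WK@(2,0): attacks (2,1) (3,0) (1,0) (3,1) (1,1)
  WR@(2,2): attacks (2,3) (2,4) (2,5) (2,1) (3,2) (4,2) (5,2) (1,2) (0,2) [ray(0,1) blocked at (2,5); ray(0,-1) blocked at (2,1)]
Union (24 distinct): (0,0) (0,1) (0,2) (0,3) (0,5) (1,0) (1,1) (1,2) (1,3) (1,4) (1,5) (2,1) (2,2) (2,3) (2,4) (2,5) (3,0) (3,1) (3,2) (3,4) (4,2) (4,4) (5,2) (5,4)

Answer: 24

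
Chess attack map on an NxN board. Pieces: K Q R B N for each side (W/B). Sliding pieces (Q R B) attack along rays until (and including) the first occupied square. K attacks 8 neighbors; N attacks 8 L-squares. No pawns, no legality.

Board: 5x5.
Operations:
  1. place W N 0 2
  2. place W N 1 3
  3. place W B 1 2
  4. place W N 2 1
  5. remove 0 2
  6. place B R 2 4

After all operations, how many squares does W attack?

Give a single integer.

Answer: 12

Derivation:
Op 1: place WN@(0,2)
Op 2: place WN@(1,3)
Op 3: place WB@(1,2)
Op 4: place WN@(2,1)
Op 5: remove (0,2)
Op 6: place BR@(2,4)
Per-piece attacks for W:
  WB@(1,2): attacks (2,3) (3,4) (2,1) (0,3) (0,1) [ray(1,-1) blocked at (2,1)]
  WN@(1,3): attacks (3,4) (2,1) (3,2) (0,1)
  WN@(2,1): attacks (3,3) (4,2) (1,3) (0,2) (4,0) (0,0)
Union (12 distinct): (0,0) (0,1) (0,2) (0,3) (1,3) (2,1) (2,3) (3,2) (3,3) (3,4) (4,0) (4,2)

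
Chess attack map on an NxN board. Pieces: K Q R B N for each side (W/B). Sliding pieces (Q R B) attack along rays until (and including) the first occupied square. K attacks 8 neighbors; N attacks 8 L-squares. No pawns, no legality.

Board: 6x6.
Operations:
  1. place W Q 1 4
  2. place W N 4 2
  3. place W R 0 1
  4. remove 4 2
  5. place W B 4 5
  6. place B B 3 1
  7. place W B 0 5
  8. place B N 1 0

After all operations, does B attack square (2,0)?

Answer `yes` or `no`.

Op 1: place WQ@(1,4)
Op 2: place WN@(4,2)
Op 3: place WR@(0,1)
Op 4: remove (4,2)
Op 5: place WB@(4,5)
Op 6: place BB@(3,1)
Op 7: place WB@(0,5)
Op 8: place BN@(1,0)
Per-piece attacks for B:
  BN@(1,0): attacks (2,2) (3,1) (0,2)
  BB@(3,1): attacks (4,2) (5,3) (4,0) (2,2) (1,3) (0,4) (2,0)
B attacks (2,0): yes

Answer: yes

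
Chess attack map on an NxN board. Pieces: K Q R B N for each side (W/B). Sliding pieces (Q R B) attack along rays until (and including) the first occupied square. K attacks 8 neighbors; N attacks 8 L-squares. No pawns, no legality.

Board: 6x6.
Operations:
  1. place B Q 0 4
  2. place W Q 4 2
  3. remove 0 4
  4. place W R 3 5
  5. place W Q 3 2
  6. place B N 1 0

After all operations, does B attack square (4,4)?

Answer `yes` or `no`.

Op 1: place BQ@(0,4)
Op 2: place WQ@(4,2)
Op 3: remove (0,4)
Op 4: place WR@(3,5)
Op 5: place WQ@(3,2)
Op 6: place BN@(1,0)
Per-piece attacks for B:
  BN@(1,0): attacks (2,2) (3,1) (0,2)
B attacks (4,4): no

Answer: no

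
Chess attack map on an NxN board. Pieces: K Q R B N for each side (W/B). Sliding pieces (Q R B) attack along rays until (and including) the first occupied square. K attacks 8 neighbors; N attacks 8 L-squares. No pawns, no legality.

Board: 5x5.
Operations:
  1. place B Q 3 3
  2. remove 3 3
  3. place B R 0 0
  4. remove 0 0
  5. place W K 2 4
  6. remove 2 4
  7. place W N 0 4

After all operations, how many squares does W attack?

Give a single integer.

Op 1: place BQ@(3,3)
Op 2: remove (3,3)
Op 3: place BR@(0,0)
Op 4: remove (0,0)
Op 5: place WK@(2,4)
Op 6: remove (2,4)
Op 7: place WN@(0,4)
Per-piece attacks for W:
  WN@(0,4): attacks (1,2) (2,3)
Union (2 distinct): (1,2) (2,3)

Answer: 2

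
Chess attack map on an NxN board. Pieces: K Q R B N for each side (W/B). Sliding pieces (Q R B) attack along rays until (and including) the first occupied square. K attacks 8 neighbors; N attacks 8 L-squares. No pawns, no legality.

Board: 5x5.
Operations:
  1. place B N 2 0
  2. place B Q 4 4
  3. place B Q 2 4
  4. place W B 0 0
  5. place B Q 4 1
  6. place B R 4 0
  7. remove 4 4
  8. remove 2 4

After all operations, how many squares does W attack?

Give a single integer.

Answer: 4

Derivation:
Op 1: place BN@(2,0)
Op 2: place BQ@(4,4)
Op 3: place BQ@(2,4)
Op 4: place WB@(0,0)
Op 5: place BQ@(4,1)
Op 6: place BR@(4,0)
Op 7: remove (4,4)
Op 8: remove (2,4)
Per-piece attacks for W:
  WB@(0,0): attacks (1,1) (2,2) (3,3) (4,4)
Union (4 distinct): (1,1) (2,2) (3,3) (4,4)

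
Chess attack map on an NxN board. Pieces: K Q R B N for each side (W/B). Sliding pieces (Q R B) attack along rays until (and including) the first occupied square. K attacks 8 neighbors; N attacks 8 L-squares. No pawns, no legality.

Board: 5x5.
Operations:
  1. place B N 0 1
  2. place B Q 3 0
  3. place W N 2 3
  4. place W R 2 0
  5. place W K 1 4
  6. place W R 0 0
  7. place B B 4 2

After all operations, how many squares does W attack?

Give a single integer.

Op 1: place BN@(0,1)
Op 2: place BQ@(3,0)
Op 3: place WN@(2,3)
Op 4: place WR@(2,0)
Op 5: place WK@(1,4)
Op 6: place WR@(0,0)
Op 7: place BB@(4,2)
Per-piece attacks for W:
  WR@(0,0): attacks (0,1) (1,0) (2,0) [ray(0,1) blocked at (0,1); ray(1,0) blocked at (2,0)]
  WK@(1,4): attacks (1,3) (2,4) (0,4) (2,3) (0,3)
  WR@(2,0): attacks (2,1) (2,2) (2,3) (3,0) (1,0) (0,0) [ray(0,1) blocked at (2,3); ray(1,0) blocked at (3,0); ray(-1,0) blocked at (0,0)]
  WN@(2,3): attacks (4,4) (0,4) (3,1) (4,2) (1,1) (0,2)
Union (17 distinct): (0,0) (0,1) (0,2) (0,3) (0,4) (1,0) (1,1) (1,3) (2,0) (2,1) (2,2) (2,3) (2,4) (3,0) (3,1) (4,2) (4,4)

Answer: 17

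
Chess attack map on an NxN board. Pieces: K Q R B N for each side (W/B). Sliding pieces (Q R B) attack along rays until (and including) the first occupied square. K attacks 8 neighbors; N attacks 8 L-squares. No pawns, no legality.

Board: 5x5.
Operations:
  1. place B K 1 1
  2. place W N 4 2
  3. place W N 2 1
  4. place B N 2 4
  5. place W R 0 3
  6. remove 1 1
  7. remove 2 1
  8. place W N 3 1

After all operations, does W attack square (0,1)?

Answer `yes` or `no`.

Answer: yes

Derivation:
Op 1: place BK@(1,1)
Op 2: place WN@(4,2)
Op 3: place WN@(2,1)
Op 4: place BN@(2,4)
Op 5: place WR@(0,3)
Op 6: remove (1,1)
Op 7: remove (2,1)
Op 8: place WN@(3,1)
Per-piece attacks for W:
  WR@(0,3): attacks (0,4) (0,2) (0,1) (0,0) (1,3) (2,3) (3,3) (4,3)
  WN@(3,1): attacks (4,3) (2,3) (1,2) (1,0)
  WN@(4,2): attacks (3,4) (2,3) (3,0) (2,1)
W attacks (0,1): yes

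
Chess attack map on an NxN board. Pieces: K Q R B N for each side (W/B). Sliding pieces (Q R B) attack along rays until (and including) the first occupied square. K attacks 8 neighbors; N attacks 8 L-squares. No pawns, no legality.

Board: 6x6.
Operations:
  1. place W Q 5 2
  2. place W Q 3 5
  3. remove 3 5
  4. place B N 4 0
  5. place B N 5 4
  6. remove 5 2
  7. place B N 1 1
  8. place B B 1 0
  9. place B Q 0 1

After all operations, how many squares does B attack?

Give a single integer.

Answer: 21

Derivation:
Op 1: place WQ@(5,2)
Op 2: place WQ@(3,5)
Op 3: remove (3,5)
Op 4: place BN@(4,0)
Op 5: place BN@(5,4)
Op 6: remove (5,2)
Op 7: place BN@(1,1)
Op 8: place BB@(1,0)
Op 9: place BQ@(0,1)
Per-piece attacks for B:
  BQ@(0,1): attacks (0,2) (0,3) (0,4) (0,5) (0,0) (1,1) (1,2) (2,3) (3,4) (4,5) (1,0) [ray(1,0) blocked at (1,1); ray(1,-1) blocked at (1,0)]
  BB@(1,0): attacks (2,1) (3,2) (4,3) (5,4) (0,1) [ray(1,1) blocked at (5,4); ray(-1,1) blocked at (0,1)]
  BN@(1,1): attacks (2,3) (3,2) (0,3) (3,0)
  BN@(4,0): attacks (5,2) (3,2) (2,1)
  BN@(5,4): attacks (3,5) (4,2) (3,3)
Union (21 distinct): (0,0) (0,1) (0,2) (0,3) (0,4) (0,5) (1,0) (1,1) (1,2) (2,1) (2,3) (3,0) (3,2) (3,3) (3,4) (3,5) (4,2) (4,3) (4,5) (5,2) (5,4)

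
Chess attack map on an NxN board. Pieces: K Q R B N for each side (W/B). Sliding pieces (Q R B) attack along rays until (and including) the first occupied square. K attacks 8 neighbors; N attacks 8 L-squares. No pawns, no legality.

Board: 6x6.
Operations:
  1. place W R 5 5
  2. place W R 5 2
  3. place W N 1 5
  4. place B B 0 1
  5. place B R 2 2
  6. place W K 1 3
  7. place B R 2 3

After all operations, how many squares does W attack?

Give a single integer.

Op 1: place WR@(5,5)
Op 2: place WR@(5,2)
Op 3: place WN@(1,5)
Op 4: place BB@(0,1)
Op 5: place BR@(2,2)
Op 6: place WK@(1,3)
Op 7: place BR@(2,3)
Per-piece attacks for W:
  WK@(1,3): attacks (1,4) (1,2) (2,3) (0,3) (2,4) (2,2) (0,4) (0,2)
  WN@(1,5): attacks (2,3) (3,4) (0,3)
  WR@(5,2): attacks (5,3) (5,4) (5,5) (5,1) (5,0) (4,2) (3,2) (2,2) [ray(0,1) blocked at (5,5); ray(-1,0) blocked at (2,2)]
  WR@(5,5): attacks (5,4) (5,3) (5,2) (4,5) (3,5) (2,5) (1,5) [ray(0,-1) blocked at (5,2); ray(-1,0) blocked at (1,5)]
Union (21 distinct): (0,2) (0,3) (0,4) (1,2) (1,4) (1,5) (2,2) (2,3) (2,4) (2,5) (3,2) (3,4) (3,5) (4,2) (4,5) (5,0) (5,1) (5,2) (5,3) (5,4) (5,5)

Answer: 21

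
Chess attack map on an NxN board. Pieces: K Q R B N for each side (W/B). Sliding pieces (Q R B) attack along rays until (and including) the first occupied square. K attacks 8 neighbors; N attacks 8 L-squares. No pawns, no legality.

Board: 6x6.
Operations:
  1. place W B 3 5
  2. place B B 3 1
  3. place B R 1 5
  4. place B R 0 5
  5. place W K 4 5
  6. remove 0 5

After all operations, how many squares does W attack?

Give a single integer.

Op 1: place WB@(3,5)
Op 2: place BB@(3,1)
Op 3: place BR@(1,5)
Op 4: place BR@(0,5)
Op 5: place WK@(4,5)
Op 6: remove (0,5)
Per-piece attacks for W:
  WB@(3,5): attacks (4,4) (5,3) (2,4) (1,3) (0,2)
  WK@(4,5): attacks (4,4) (5,5) (3,5) (5,4) (3,4)
Union (9 distinct): (0,2) (1,3) (2,4) (3,4) (3,5) (4,4) (5,3) (5,4) (5,5)

Answer: 9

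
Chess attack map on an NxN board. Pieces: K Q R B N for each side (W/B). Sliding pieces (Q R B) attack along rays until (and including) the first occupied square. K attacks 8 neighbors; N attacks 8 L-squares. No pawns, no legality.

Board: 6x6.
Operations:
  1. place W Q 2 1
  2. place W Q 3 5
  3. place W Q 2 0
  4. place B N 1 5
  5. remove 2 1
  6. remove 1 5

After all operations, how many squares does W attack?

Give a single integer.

Answer: 24

Derivation:
Op 1: place WQ@(2,1)
Op 2: place WQ@(3,5)
Op 3: place WQ@(2,0)
Op 4: place BN@(1,5)
Op 5: remove (2,1)
Op 6: remove (1,5)
Per-piece attacks for W:
  WQ@(2,0): attacks (2,1) (2,2) (2,3) (2,4) (2,5) (3,0) (4,0) (5,0) (1,0) (0,0) (3,1) (4,2) (5,3) (1,1) (0,2)
  WQ@(3,5): attacks (3,4) (3,3) (3,2) (3,1) (3,0) (4,5) (5,5) (2,5) (1,5) (0,5) (4,4) (5,3) (2,4) (1,3) (0,2)
Union (24 distinct): (0,0) (0,2) (0,5) (1,0) (1,1) (1,3) (1,5) (2,1) (2,2) (2,3) (2,4) (2,5) (3,0) (3,1) (3,2) (3,3) (3,4) (4,0) (4,2) (4,4) (4,5) (5,0) (5,3) (5,5)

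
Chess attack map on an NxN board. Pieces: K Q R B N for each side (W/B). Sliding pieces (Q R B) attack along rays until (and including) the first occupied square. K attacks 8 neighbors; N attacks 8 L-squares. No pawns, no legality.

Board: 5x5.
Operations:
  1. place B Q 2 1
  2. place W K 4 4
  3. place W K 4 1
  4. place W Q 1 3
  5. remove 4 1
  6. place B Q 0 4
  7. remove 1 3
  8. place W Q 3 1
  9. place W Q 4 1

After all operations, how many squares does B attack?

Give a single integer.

Op 1: place BQ@(2,1)
Op 2: place WK@(4,4)
Op 3: place WK@(4,1)
Op 4: place WQ@(1,3)
Op 5: remove (4,1)
Op 6: place BQ@(0,4)
Op 7: remove (1,3)
Op 8: place WQ@(3,1)
Op 9: place WQ@(4,1)
Per-piece attacks for B:
  BQ@(0,4): attacks (0,3) (0,2) (0,1) (0,0) (1,4) (2,4) (3,4) (4,4) (1,3) (2,2) (3,1) [ray(1,0) blocked at (4,4); ray(1,-1) blocked at (3,1)]
  BQ@(2,1): attacks (2,2) (2,3) (2,4) (2,0) (3,1) (1,1) (0,1) (3,2) (4,3) (3,0) (1,2) (0,3) (1,0) [ray(1,0) blocked at (3,1)]
Union (19 distinct): (0,0) (0,1) (0,2) (0,3) (1,0) (1,1) (1,2) (1,3) (1,4) (2,0) (2,2) (2,3) (2,4) (3,0) (3,1) (3,2) (3,4) (4,3) (4,4)

Answer: 19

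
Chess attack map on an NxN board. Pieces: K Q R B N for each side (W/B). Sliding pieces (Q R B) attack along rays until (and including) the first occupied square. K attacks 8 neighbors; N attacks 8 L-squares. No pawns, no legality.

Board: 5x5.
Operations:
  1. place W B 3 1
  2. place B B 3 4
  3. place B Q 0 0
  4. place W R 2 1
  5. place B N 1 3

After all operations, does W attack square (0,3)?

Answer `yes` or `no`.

Answer: no

Derivation:
Op 1: place WB@(3,1)
Op 2: place BB@(3,4)
Op 3: place BQ@(0,0)
Op 4: place WR@(2,1)
Op 5: place BN@(1,3)
Per-piece attacks for W:
  WR@(2,1): attacks (2,2) (2,3) (2,4) (2,0) (3,1) (1,1) (0,1) [ray(1,0) blocked at (3,1)]
  WB@(3,1): attacks (4,2) (4,0) (2,2) (1,3) (2,0) [ray(-1,1) blocked at (1,3)]
W attacks (0,3): no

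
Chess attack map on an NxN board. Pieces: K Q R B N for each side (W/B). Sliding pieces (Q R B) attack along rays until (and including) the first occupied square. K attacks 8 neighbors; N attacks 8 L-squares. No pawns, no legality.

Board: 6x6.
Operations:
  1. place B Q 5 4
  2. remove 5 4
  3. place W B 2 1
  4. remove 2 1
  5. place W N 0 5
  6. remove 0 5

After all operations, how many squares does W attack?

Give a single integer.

Op 1: place BQ@(5,4)
Op 2: remove (5,4)
Op 3: place WB@(2,1)
Op 4: remove (2,1)
Op 5: place WN@(0,5)
Op 6: remove (0,5)
Per-piece attacks for W:
Union (0 distinct): (none)

Answer: 0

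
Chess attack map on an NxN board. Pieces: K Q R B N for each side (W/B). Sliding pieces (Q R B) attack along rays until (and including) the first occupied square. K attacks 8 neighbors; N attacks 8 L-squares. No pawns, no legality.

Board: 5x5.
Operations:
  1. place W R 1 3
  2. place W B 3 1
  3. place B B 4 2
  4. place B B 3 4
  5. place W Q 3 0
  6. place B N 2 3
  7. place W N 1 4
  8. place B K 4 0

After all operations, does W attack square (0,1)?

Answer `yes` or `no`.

Answer: no

Derivation:
Op 1: place WR@(1,3)
Op 2: place WB@(3,1)
Op 3: place BB@(4,2)
Op 4: place BB@(3,4)
Op 5: place WQ@(3,0)
Op 6: place BN@(2,3)
Op 7: place WN@(1,4)
Op 8: place BK@(4,0)
Per-piece attacks for W:
  WR@(1,3): attacks (1,4) (1,2) (1,1) (1,0) (2,3) (0,3) [ray(0,1) blocked at (1,4); ray(1,0) blocked at (2,3)]
  WN@(1,4): attacks (2,2) (3,3) (0,2)
  WQ@(3,0): attacks (3,1) (4,0) (2,0) (1,0) (0,0) (4,1) (2,1) (1,2) (0,3) [ray(0,1) blocked at (3,1); ray(1,0) blocked at (4,0)]
  WB@(3,1): attacks (4,2) (4,0) (2,2) (1,3) (2,0) [ray(1,1) blocked at (4,2); ray(1,-1) blocked at (4,0); ray(-1,1) blocked at (1,3)]
W attacks (0,1): no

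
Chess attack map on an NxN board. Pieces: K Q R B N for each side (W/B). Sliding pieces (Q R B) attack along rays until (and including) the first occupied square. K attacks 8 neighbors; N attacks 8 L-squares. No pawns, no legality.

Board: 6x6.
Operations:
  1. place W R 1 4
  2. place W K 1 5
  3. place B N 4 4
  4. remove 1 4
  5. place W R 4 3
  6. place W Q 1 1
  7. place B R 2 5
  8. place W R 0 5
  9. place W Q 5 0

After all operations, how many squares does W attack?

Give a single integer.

Op 1: place WR@(1,4)
Op 2: place WK@(1,5)
Op 3: place BN@(4,4)
Op 4: remove (1,4)
Op 5: place WR@(4,3)
Op 6: place WQ@(1,1)
Op 7: place BR@(2,5)
Op 8: place WR@(0,5)
Op 9: place WQ@(5,0)
Per-piece attacks for W:
  WR@(0,5): attacks (0,4) (0,3) (0,2) (0,1) (0,0) (1,5) [ray(1,0) blocked at (1,5)]
  WQ@(1,1): attacks (1,2) (1,3) (1,4) (1,5) (1,0) (2,1) (3,1) (4,1) (5,1) (0,1) (2,2) (3,3) (4,4) (2,0) (0,2) (0,0) [ray(0,1) blocked at (1,5); ray(1,1) blocked at (4,4)]
  WK@(1,5): attacks (1,4) (2,5) (0,5) (2,4) (0,4)
  WR@(4,3): attacks (4,4) (4,2) (4,1) (4,0) (5,3) (3,3) (2,3) (1,3) (0,3) [ray(0,1) blocked at (4,4)]
  WQ@(5,0): attacks (5,1) (5,2) (5,3) (5,4) (5,5) (4,0) (3,0) (2,0) (1,0) (0,0) (4,1) (3,2) (2,3) (1,4) (0,5) [ray(-1,1) blocked at (0,5)]
Union (30 distinct): (0,0) (0,1) (0,2) (0,3) (0,4) (0,5) (1,0) (1,2) (1,3) (1,4) (1,5) (2,0) (2,1) (2,2) (2,3) (2,4) (2,5) (3,0) (3,1) (3,2) (3,3) (4,0) (4,1) (4,2) (4,4) (5,1) (5,2) (5,3) (5,4) (5,5)

Answer: 30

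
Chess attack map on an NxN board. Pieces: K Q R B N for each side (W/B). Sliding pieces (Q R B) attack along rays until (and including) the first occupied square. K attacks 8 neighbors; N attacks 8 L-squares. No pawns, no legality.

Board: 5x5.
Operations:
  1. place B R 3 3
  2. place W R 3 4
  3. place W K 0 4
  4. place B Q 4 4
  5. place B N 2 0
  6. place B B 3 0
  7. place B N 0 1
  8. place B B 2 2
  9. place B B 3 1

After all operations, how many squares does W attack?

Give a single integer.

Answer: 7

Derivation:
Op 1: place BR@(3,3)
Op 2: place WR@(3,4)
Op 3: place WK@(0,4)
Op 4: place BQ@(4,4)
Op 5: place BN@(2,0)
Op 6: place BB@(3,0)
Op 7: place BN@(0,1)
Op 8: place BB@(2,2)
Op 9: place BB@(3,1)
Per-piece attacks for W:
  WK@(0,4): attacks (0,3) (1,4) (1,3)
  WR@(3,4): attacks (3,3) (4,4) (2,4) (1,4) (0,4) [ray(0,-1) blocked at (3,3); ray(1,0) blocked at (4,4); ray(-1,0) blocked at (0,4)]
Union (7 distinct): (0,3) (0,4) (1,3) (1,4) (2,4) (3,3) (4,4)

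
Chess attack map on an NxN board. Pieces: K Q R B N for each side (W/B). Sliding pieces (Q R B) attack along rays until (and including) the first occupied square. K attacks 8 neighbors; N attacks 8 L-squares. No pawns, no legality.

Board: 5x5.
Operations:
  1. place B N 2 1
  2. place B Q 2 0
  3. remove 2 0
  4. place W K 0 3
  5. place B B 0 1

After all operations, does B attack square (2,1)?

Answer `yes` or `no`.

Op 1: place BN@(2,1)
Op 2: place BQ@(2,0)
Op 3: remove (2,0)
Op 4: place WK@(0,3)
Op 5: place BB@(0,1)
Per-piece attacks for B:
  BB@(0,1): attacks (1,2) (2,3) (3,4) (1,0)
  BN@(2,1): attacks (3,3) (4,2) (1,3) (0,2) (4,0) (0,0)
B attacks (2,1): no

Answer: no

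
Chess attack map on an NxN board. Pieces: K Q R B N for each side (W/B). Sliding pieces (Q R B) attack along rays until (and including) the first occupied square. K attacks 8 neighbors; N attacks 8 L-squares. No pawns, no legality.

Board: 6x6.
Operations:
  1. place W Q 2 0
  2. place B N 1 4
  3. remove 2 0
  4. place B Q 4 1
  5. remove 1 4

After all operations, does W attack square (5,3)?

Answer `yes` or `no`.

Answer: no

Derivation:
Op 1: place WQ@(2,0)
Op 2: place BN@(1,4)
Op 3: remove (2,0)
Op 4: place BQ@(4,1)
Op 5: remove (1,4)
Per-piece attacks for W:
W attacks (5,3): no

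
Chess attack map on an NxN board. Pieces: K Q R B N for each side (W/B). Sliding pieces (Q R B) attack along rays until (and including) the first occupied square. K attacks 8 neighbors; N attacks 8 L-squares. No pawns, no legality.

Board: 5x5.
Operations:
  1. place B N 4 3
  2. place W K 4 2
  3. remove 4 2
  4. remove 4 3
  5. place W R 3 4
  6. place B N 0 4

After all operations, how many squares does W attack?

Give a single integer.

Op 1: place BN@(4,3)
Op 2: place WK@(4,2)
Op 3: remove (4,2)
Op 4: remove (4,3)
Op 5: place WR@(3,4)
Op 6: place BN@(0,4)
Per-piece attacks for W:
  WR@(3,4): attacks (3,3) (3,2) (3,1) (3,0) (4,4) (2,4) (1,4) (0,4) [ray(-1,0) blocked at (0,4)]
Union (8 distinct): (0,4) (1,4) (2,4) (3,0) (3,1) (3,2) (3,3) (4,4)

Answer: 8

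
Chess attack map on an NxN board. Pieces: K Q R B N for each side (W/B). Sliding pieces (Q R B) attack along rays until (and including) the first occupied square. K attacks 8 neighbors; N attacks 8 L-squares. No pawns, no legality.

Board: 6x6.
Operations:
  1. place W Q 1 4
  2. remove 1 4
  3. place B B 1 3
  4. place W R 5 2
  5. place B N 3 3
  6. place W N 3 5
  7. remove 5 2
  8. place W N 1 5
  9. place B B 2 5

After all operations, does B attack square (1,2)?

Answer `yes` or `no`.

Op 1: place WQ@(1,4)
Op 2: remove (1,4)
Op 3: place BB@(1,3)
Op 4: place WR@(5,2)
Op 5: place BN@(3,3)
Op 6: place WN@(3,5)
Op 7: remove (5,2)
Op 8: place WN@(1,5)
Op 9: place BB@(2,5)
Per-piece attacks for B:
  BB@(1,3): attacks (2,4) (3,5) (2,2) (3,1) (4,0) (0,4) (0,2) [ray(1,1) blocked at (3,5)]
  BB@(2,5): attacks (3,4) (4,3) (5,2) (1,4) (0,3)
  BN@(3,3): attacks (4,5) (5,4) (2,5) (1,4) (4,1) (5,2) (2,1) (1,2)
B attacks (1,2): yes

Answer: yes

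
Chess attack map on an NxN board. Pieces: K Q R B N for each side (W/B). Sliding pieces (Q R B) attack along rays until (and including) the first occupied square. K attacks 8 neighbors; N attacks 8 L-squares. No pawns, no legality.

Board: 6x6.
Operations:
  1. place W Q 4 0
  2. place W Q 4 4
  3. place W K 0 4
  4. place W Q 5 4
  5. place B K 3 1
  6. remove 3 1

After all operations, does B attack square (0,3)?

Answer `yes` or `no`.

Op 1: place WQ@(4,0)
Op 2: place WQ@(4,4)
Op 3: place WK@(0,4)
Op 4: place WQ@(5,4)
Op 5: place BK@(3,1)
Op 6: remove (3,1)
Per-piece attacks for B:
B attacks (0,3): no

Answer: no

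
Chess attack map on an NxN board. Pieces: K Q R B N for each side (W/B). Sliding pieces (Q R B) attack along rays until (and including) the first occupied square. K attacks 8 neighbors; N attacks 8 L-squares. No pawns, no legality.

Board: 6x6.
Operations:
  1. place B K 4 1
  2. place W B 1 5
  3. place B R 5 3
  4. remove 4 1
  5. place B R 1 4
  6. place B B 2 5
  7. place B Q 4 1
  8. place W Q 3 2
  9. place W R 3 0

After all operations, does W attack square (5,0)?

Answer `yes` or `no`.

Answer: yes

Derivation:
Op 1: place BK@(4,1)
Op 2: place WB@(1,5)
Op 3: place BR@(5,3)
Op 4: remove (4,1)
Op 5: place BR@(1,4)
Op 6: place BB@(2,5)
Op 7: place BQ@(4,1)
Op 8: place WQ@(3,2)
Op 9: place WR@(3,0)
Per-piece attacks for W:
  WB@(1,5): attacks (2,4) (3,3) (4,2) (5,1) (0,4)
  WR@(3,0): attacks (3,1) (3,2) (4,0) (5,0) (2,0) (1,0) (0,0) [ray(0,1) blocked at (3,2)]
  WQ@(3,2): attacks (3,3) (3,4) (3,5) (3,1) (3,0) (4,2) (5,2) (2,2) (1,2) (0,2) (4,3) (5,4) (4,1) (2,3) (1,4) (2,1) (1,0) [ray(0,-1) blocked at (3,0); ray(1,-1) blocked at (4,1); ray(-1,1) blocked at (1,4)]
W attacks (5,0): yes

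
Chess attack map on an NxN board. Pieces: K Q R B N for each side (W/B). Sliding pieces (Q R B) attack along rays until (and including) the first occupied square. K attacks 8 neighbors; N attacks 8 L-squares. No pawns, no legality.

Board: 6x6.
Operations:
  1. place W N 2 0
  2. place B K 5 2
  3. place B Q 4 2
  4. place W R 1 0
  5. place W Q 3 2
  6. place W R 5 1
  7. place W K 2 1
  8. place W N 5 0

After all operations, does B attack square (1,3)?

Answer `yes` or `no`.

Op 1: place WN@(2,0)
Op 2: place BK@(5,2)
Op 3: place BQ@(4,2)
Op 4: place WR@(1,0)
Op 5: place WQ@(3,2)
Op 6: place WR@(5,1)
Op 7: place WK@(2,1)
Op 8: place WN@(5,0)
Per-piece attacks for B:
  BQ@(4,2): attacks (4,3) (4,4) (4,5) (4,1) (4,0) (5,2) (3,2) (5,3) (5,1) (3,3) (2,4) (1,5) (3,1) (2,0) [ray(1,0) blocked at (5,2); ray(-1,0) blocked at (3,2); ray(1,-1) blocked at (5,1); ray(-1,-1) blocked at (2,0)]
  BK@(5,2): attacks (5,3) (5,1) (4,2) (4,3) (4,1)
B attacks (1,3): no

Answer: no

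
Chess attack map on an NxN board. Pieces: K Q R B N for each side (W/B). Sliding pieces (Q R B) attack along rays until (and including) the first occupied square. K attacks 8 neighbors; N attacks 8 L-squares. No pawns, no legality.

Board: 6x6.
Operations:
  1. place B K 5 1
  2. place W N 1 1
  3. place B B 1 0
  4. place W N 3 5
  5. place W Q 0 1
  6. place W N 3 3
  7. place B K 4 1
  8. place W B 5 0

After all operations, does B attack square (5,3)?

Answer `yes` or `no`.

Op 1: place BK@(5,1)
Op 2: place WN@(1,1)
Op 3: place BB@(1,0)
Op 4: place WN@(3,5)
Op 5: place WQ@(0,1)
Op 6: place WN@(3,3)
Op 7: place BK@(4,1)
Op 8: place WB@(5,0)
Per-piece attacks for B:
  BB@(1,0): attacks (2,1) (3,2) (4,3) (5,4) (0,1) [ray(-1,1) blocked at (0,1)]
  BK@(4,1): attacks (4,2) (4,0) (5,1) (3,1) (5,2) (5,0) (3,2) (3,0)
  BK@(5,1): attacks (5,2) (5,0) (4,1) (4,2) (4,0)
B attacks (5,3): no

Answer: no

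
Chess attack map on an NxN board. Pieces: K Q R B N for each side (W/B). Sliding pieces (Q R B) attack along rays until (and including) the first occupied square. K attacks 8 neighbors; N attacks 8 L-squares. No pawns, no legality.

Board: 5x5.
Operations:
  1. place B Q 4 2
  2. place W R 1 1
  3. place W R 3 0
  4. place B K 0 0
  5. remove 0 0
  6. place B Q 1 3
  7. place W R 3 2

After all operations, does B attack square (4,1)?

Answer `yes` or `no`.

Op 1: place BQ@(4,2)
Op 2: place WR@(1,1)
Op 3: place WR@(3,0)
Op 4: place BK@(0,0)
Op 5: remove (0,0)
Op 6: place BQ@(1,3)
Op 7: place WR@(3,2)
Per-piece attacks for B:
  BQ@(1,3): attacks (1,4) (1,2) (1,1) (2,3) (3,3) (4,3) (0,3) (2,4) (2,2) (3,1) (4,0) (0,4) (0,2) [ray(0,-1) blocked at (1,1)]
  BQ@(4,2): attacks (4,3) (4,4) (4,1) (4,0) (3,2) (3,3) (2,4) (3,1) (2,0) [ray(-1,0) blocked at (3,2)]
B attacks (4,1): yes

Answer: yes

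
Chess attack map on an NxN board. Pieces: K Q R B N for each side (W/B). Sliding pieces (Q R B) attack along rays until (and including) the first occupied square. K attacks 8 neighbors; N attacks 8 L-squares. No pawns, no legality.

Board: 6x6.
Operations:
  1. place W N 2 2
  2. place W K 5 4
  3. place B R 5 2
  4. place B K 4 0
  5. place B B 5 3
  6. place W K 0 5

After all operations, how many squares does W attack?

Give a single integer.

Op 1: place WN@(2,2)
Op 2: place WK@(5,4)
Op 3: place BR@(5,2)
Op 4: place BK@(4,0)
Op 5: place BB@(5,3)
Op 6: place WK@(0,5)
Per-piece attacks for W:
  WK@(0,5): attacks (0,4) (1,5) (1,4)
  WN@(2,2): attacks (3,4) (4,3) (1,4) (0,3) (3,0) (4,1) (1,0) (0,1)
  WK@(5,4): attacks (5,5) (5,3) (4,4) (4,5) (4,3)
Union (14 distinct): (0,1) (0,3) (0,4) (1,0) (1,4) (1,5) (3,0) (3,4) (4,1) (4,3) (4,4) (4,5) (5,3) (5,5)

Answer: 14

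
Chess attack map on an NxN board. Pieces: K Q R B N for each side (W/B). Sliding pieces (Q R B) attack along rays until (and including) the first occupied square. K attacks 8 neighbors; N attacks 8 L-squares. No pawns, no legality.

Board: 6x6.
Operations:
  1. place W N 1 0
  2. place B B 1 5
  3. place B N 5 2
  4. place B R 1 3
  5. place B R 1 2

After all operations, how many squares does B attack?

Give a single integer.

Answer: 22

Derivation:
Op 1: place WN@(1,0)
Op 2: place BB@(1,5)
Op 3: place BN@(5,2)
Op 4: place BR@(1,3)
Op 5: place BR@(1,2)
Per-piece attacks for B:
  BR@(1,2): attacks (1,3) (1,1) (1,0) (2,2) (3,2) (4,2) (5,2) (0,2) [ray(0,1) blocked at (1,3); ray(0,-1) blocked at (1,0); ray(1,0) blocked at (5,2)]
  BR@(1,3): attacks (1,4) (1,5) (1,2) (2,3) (3,3) (4,3) (5,3) (0,3) [ray(0,1) blocked at (1,5); ray(0,-1) blocked at (1,2)]
  BB@(1,5): attacks (2,4) (3,3) (4,2) (5,1) (0,4)
  BN@(5,2): attacks (4,4) (3,3) (4,0) (3,1)
Union (22 distinct): (0,2) (0,3) (0,4) (1,0) (1,1) (1,2) (1,3) (1,4) (1,5) (2,2) (2,3) (2,4) (3,1) (3,2) (3,3) (4,0) (4,2) (4,3) (4,4) (5,1) (5,2) (5,3)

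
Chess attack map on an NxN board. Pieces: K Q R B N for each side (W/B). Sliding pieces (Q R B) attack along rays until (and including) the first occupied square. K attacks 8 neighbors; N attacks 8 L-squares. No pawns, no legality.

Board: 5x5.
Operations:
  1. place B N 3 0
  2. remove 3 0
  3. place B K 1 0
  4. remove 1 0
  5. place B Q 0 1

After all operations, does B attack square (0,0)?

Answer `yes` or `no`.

Op 1: place BN@(3,0)
Op 2: remove (3,0)
Op 3: place BK@(1,0)
Op 4: remove (1,0)
Op 5: place BQ@(0,1)
Per-piece attacks for B:
  BQ@(0,1): attacks (0,2) (0,3) (0,4) (0,0) (1,1) (2,1) (3,1) (4,1) (1,2) (2,3) (3,4) (1,0)
B attacks (0,0): yes

Answer: yes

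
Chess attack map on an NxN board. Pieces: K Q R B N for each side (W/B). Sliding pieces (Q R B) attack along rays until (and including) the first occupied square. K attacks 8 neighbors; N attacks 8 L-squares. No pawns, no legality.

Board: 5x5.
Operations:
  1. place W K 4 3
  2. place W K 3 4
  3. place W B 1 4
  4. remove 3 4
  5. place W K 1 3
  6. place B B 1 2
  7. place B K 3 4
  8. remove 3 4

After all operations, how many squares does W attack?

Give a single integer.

Op 1: place WK@(4,3)
Op 2: place WK@(3,4)
Op 3: place WB@(1,4)
Op 4: remove (3,4)
Op 5: place WK@(1,3)
Op 6: place BB@(1,2)
Op 7: place BK@(3,4)
Op 8: remove (3,4)
Per-piece attacks for W:
  WK@(1,3): attacks (1,4) (1,2) (2,3) (0,3) (2,4) (2,2) (0,4) (0,2)
  WB@(1,4): attacks (2,3) (3,2) (4,1) (0,3)
  WK@(4,3): attacks (4,4) (4,2) (3,3) (3,4) (3,2)
Union (14 distinct): (0,2) (0,3) (0,4) (1,2) (1,4) (2,2) (2,3) (2,4) (3,2) (3,3) (3,4) (4,1) (4,2) (4,4)

Answer: 14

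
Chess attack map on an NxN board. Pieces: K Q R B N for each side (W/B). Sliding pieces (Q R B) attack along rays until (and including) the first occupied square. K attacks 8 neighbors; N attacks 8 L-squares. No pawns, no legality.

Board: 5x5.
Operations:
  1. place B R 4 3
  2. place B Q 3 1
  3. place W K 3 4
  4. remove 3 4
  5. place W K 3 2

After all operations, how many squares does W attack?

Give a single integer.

Op 1: place BR@(4,3)
Op 2: place BQ@(3,1)
Op 3: place WK@(3,4)
Op 4: remove (3,4)
Op 5: place WK@(3,2)
Per-piece attacks for W:
  WK@(3,2): attacks (3,3) (3,1) (4,2) (2,2) (4,3) (4,1) (2,3) (2,1)
Union (8 distinct): (2,1) (2,2) (2,3) (3,1) (3,3) (4,1) (4,2) (4,3)

Answer: 8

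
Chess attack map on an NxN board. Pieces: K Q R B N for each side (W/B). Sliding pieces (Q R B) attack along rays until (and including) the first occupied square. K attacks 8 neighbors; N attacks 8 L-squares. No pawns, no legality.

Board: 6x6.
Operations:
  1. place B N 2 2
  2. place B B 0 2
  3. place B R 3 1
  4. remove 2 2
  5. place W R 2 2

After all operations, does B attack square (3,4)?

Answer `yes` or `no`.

Answer: yes

Derivation:
Op 1: place BN@(2,2)
Op 2: place BB@(0,2)
Op 3: place BR@(3,1)
Op 4: remove (2,2)
Op 5: place WR@(2,2)
Per-piece attacks for B:
  BB@(0,2): attacks (1,3) (2,4) (3,5) (1,1) (2,0)
  BR@(3,1): attacks (3,2) (3,3) (3,4) (3,5) (3,0) (4,1) (5,1) (2,1) (1,1) (0,1)
B attacks (3,4): yes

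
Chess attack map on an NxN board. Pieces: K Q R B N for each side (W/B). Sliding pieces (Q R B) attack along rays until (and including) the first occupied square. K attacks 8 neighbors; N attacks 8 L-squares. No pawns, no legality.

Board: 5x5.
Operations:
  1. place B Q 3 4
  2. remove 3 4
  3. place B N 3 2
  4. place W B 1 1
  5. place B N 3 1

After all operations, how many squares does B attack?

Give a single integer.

Answer: 10

Derivation:
Op 1: place BQ@(3,4)
Op 2: remove (3,4)
Op 3: place BN@(3,2)
Op 4: place WB@(1,1)
Op 5: place BN@(3,1)
Per-piece attacks for B:
  BN@(3,1): attacks (4,3) (2,3) (1,2) (1,0)
  BN@(3,2): attacks (4,4) (2,4) (1,3) (4,0) (2,0) (1,1)
Union (10 distinct): (1,0) (1,1) (1,2) (1,3) (2,0) (2,3) (2,4) (4,0) (4,3) (4,4)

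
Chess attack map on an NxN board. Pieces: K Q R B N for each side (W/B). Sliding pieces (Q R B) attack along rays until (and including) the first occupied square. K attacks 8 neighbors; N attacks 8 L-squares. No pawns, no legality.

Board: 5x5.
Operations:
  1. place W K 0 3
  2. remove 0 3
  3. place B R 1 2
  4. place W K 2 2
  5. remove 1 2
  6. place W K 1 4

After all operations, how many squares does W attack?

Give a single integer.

Answer: 11

Derivation:
Op 1: place WK@(0,3)
Op 2: remove (0,3)
Op 3: place BR@(1,2)
Op 4: place WK@(2,2)
Op 5: remove (1,2)
Op 6: place WK@(1,4)
Per-piece attacks for W:
  WK@(1,4): attacks (1,3) (2,4) (0,4) (2,3) (0,3)
  WK@(2,2): attacks (2,3) (2,1) (3,2) (1,2) (3,3) (3,1) (1,3) (1,1)
Union (11 distinct): (0,3) (0,4) (1,1) (1,2) (1,3) (2,1) (2,3) (2,4) (3,1) (3,2) (3,3)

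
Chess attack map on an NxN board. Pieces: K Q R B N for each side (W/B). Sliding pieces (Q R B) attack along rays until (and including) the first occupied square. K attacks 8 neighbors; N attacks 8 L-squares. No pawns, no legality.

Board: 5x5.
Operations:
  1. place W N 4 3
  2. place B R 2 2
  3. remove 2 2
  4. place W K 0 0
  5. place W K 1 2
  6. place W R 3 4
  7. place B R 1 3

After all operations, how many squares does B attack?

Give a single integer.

Op 1: place WN@(4,3)
Op 2: place BR@(2,2)
Op 3: remove (2,2)
Op 4: place WK@(0,0)
Op 5: place WK@(1,2)
Op 6: place WR@(3,4)
Op 7: place BR@(1,3)
Per-piece attacks for B:
  BR@(1,3): attacks (1,4) (1,2) (2,3) (3,3) (4,3) (0,3) [ray(0,-1) blocked at (1,2); ray(1,0) blocked at (4,3)]
Union (6 distinct): (0,3) (1,2) (1,4) (2,3) (3,3) (4,3)

Answer: 6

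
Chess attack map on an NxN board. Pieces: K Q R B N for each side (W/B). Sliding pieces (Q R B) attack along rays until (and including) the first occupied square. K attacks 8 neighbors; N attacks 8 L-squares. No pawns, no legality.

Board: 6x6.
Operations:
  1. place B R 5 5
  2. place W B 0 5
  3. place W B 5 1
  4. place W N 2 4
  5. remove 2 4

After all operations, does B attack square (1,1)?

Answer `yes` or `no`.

Op 1: place BR@(5,5)
Op 2: place WB@(0,5)
Op 3: place WB@(5,1)
Op 4: place WN@(2,4)
Op 5: remove (2,4)
Per-piece attacks for B:
  BR@(5,5): attacks (5,4) (5,3) (5,2) (5,1) (4,5) (3,5) (2,5) (1,5) (0,5) [ray(0,-1) blocked at (5,1); ray(-1,0) blocked at (0,5)]
B attacks (1,1): no

Answer: no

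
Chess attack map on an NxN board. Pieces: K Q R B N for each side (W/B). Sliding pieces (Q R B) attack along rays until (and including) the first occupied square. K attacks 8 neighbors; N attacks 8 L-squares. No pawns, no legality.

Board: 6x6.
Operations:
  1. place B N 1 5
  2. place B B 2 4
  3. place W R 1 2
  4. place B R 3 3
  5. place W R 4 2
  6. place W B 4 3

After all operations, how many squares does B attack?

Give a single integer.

Op 1: place BN@(1,5)
Op 2: place BB@(2,4)
Op 3: place WR@(1,2)
Op 4: place BR@(3,3)
Op 5: place WR@(4,2)
Op 6: place WB@(4,3)
Per-piece attacks for B:
  BN@(1,5): attacks (2,3) (3,4) (0,3)
  BB@(2,4): attacks (3,5) (3,3) (1,5) (1,3) (0,2) [ray(1,-1) blocked at (3,3); ray(-1,1) blocked at (1,5)]
  BR@(3,3): attacks (3,4) (3,5) (3,2) (3,1) (3,0) (4,3) (2,3) (1,3) (0,3) [ray(1,0) blocked at (4,3)]
Union (12 distinct): (0,2) (0,3) (1,3) (1,5) (2,3) (3,0) (3,1) (3,2) (3,3) (3,4) (3,5) (4,3)

Answer: 12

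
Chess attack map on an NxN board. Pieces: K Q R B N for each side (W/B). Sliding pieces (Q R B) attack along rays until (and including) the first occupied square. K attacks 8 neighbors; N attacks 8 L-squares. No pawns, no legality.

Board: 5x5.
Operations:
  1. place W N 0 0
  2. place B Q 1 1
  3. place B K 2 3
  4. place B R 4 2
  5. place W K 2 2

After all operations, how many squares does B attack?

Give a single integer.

Answer: 19

Derivation:
Op 1: place WN@(0,0)
Op 2: place BQ@(1,1)
Op 3: place BK@(2,3)
Op 4: place BR@(4,2)
Op 5: place WK@(2,2)
Per-piece attacks for B:
  BQ@(1,1): attacks (1,2) (1,3) (1,4) (1,0) (2,1) (3,1) (4,1) (0,1) (2,2) (2,0) (0,2) (0,0) [ray(1,1) blocked at (2,2); ray(-1,-1) blocked at (0,0)]
  BK@(2,3): attacks (2,4) (2,2) (3,3) (1,3) (3,4) (3,2) (1,4) (1,2)
  BR@(4,2): attacks (4,3) (4,4) (4,1) (4,0) (3,2) (2,2) [ray(-1,0) blocked at (2,2)]
Union (19 distinct): (0,0) (0,1) (0,2) (1,0) (1,2) (1,3) (1,4) (2,0) (2,1) (2,2) (2,4) (3,1) (3,2) (3,3) (3,4) (4,0) (4,1) (4,3) (4,4)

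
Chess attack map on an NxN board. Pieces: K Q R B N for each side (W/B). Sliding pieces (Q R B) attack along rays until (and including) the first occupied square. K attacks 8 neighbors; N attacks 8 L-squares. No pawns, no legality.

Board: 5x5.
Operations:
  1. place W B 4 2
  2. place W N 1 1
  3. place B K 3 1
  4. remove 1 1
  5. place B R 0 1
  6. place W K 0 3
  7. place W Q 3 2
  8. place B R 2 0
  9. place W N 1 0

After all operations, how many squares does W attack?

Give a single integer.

Answer: 16

Derivation:
Op 1: place WB@(4,2)
Op 2: place WN@(1,1)
Op 3: place BK@(3,1)
Op 4: remove (1,1)
Op 5: place BR@(0,1)
Op 6: place WK@(0,3)
Op 7: place WQ@(3,2)
Op 8: place BR@(2,0)
Op 9: place WN@(1,0)
Per-piece attacks for W:
  WK@(0,3): attacks (0,4) (0,2) (1,3) (1,4) (1,2)
  WN@(1,0): attacks (2,2) (3,1) (0,2)
  WQ@(3,2): attacks (3,3) (3,4) (3,1) (4,2) (2,2) (1,2) (0,2) (4,3) (4,1) (2,3) (1,4) (2,1) (1,0) [ray(0,-1) blocked at (3,1); ray(1,0) blocked at (4,2); ray(-1,-1) blocked at (1,0)]
  WB@(4,2): attacks (3,3) (2,4) (3,1) [ray(-1,-1) blocked at (3,1)]
Union (16 distinct): (0,2) (0,4) (1,0) (1,2) (1,3) (1,4) (2,1) (2,2) (2,3) (2,4) (3,1) (3,3) (3,4) (4,1) (4,2) (4,3)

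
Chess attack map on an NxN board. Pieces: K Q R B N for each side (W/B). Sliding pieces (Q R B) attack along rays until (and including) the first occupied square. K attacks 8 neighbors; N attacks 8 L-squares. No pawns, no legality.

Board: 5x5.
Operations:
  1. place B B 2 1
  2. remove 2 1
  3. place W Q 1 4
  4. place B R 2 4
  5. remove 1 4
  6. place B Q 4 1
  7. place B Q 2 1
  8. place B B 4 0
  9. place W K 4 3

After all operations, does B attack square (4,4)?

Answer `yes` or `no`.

Answer: yes

Derivation:
Op 1: place BB@(2,1)
Op 2: remove (2,1)
Op 3: place WQ@(1,4)
Op 4: place BR@(2,4)
Op 5: remove (1,4)
Op 6: place BQ@(4,1)
Op 7: place BQ@(2,1)
Op 8: place BB@(4,0)
Op 9: place WK@(4,3)
Per-piece attacks for B:
  BQ@(2,1): attacks (2,2) (2,3) (2,4) (2,0) (3,1) (4,1) (1,1) (0,1) (3,2) (4,3) (3,0) (1,2) (0,3) (1,0) [ray(0,1) blocked at (2,4); ray(1,0) blocked at (4,1); ray(1,1) blocked at (4,3)]
  BR@(2,4): attacks (2,3) (2,2) (2,1) (3,4) (4,4) (1,4) (0,4) [ray(0,-1) blocked at (2,1)]
  BB@(4,0): attacks (3,1) (2,2) (1,3) (0,4)
  BQ@(4,1): attacks (4,2) (4,3) (4,0) (3,1) (2,1) (3,2) (2,3) (1,4) (3,0) [ray(0,1) blocked at (4,3); ray(0,-1) blocked at (4,0); ray(-1,0) blocked at (2,1)]
B attacks (4,4): yes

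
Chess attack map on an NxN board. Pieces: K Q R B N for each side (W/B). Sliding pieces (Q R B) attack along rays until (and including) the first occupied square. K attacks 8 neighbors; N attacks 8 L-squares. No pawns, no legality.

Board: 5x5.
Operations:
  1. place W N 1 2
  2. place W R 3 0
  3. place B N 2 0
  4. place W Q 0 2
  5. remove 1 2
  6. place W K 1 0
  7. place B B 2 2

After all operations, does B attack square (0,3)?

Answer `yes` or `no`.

Answer: no

Derivation:
Op 1: place WN@(1,2)
Op 2: place WR@(3,0)
Op 3: place BN@(2,0)
Op 4: place WQ@(0,2)
Op 5: remove (1,2)
Op 6: place WK@(1,0)
Op 7: place BB@(2,2)
Per-piece attacks for B:
  BN@(2,0): attacks (3,2) (4,1) (1,2) (0,1)
  BB@(2,2): attacks (3,3) (4,4) (3,1) (4,0) (1,3) (0,4) (1,1) (0,0)
B attacks (0,3): no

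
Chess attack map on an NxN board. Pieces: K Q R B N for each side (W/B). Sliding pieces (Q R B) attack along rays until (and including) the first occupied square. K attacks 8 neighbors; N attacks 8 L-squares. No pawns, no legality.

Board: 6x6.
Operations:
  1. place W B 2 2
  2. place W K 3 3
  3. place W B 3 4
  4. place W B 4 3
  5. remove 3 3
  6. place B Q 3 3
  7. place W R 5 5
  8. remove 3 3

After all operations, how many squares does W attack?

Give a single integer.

Op 1: place WB@(2,2)
Op 2: place WK@(3,3)
Op 3: place WB@(3,4)
Op 4: place WB@(4,3)
Op 5: remove (3,3)
Op 6: place BQ@(3,3)
Op 7: place WR@(5,5)
Op 8: remove (3,3)
Per-piece attacks for W:
  WB@(2,2): attacks (3,3) (4,4) (5,5) (3,1) (4,0) (1,3) (0,4) (1,1) (0,0) [ray(1,1) blocked at (5,5)]
  WB@(3,4): attacks (4,5) (4,3) (2,5) (2,3) (1,2) (0,1) [ray(1,-1) blocked at (4,3)]
  WB@(4,3): attacks (5,4) (5,2) (3,4) (3,2) (2,1) (1,0) [ray(-1,1) blocked at (3,4)]
  WR@(5,5): attacks (5,4) (5,3) (5,2) (5,1) (5,0) (4,5) (3,5) (2,5) (1,5) (0,5)
Union (27 distinct): (0,0) (0,1) (0,4) (0,5) (1,0) (1,1) (1,2) (1,3) (1,5) (2,1) (2,3) (2,5) (3,1) (3,2) (3,3) (3,4) (3,5) (4,0) (4,3) (4,4) (4,5) (5,0) (5,1) (5,2) (5,3) (5,4) (5,5)

Answer: 27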